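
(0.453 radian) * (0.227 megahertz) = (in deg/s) 5.892e+06. Check: 0.453 radian = 0.453 rad. 1 megahertz = 1000000 Hz, so 0.227 megahertz = 0.227 * 1000000 = 227000 Hz. Combine: 0.453 rad * 227000 Hz = 102831 rad/s. 1 deg/s = 0.017453293 rad/s, so 102831 rad/s = 102831 / 0.017453293 = 5891782.3 deg/s ≈ 5.892e+06 deg/s (4 s.f.).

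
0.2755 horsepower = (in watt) 205.4. Check: 1 horsepower = 745.69987 W, so 0.2755 horsepower = 0.2755 * 745.69987 = 205.44031 W. 205.44031 W = 205.44031 watt ≈ 205.4 watt (4 s.f.).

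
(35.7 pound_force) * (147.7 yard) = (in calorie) 5126. Check: 1 pound_force = 4.4482216 N, so 35.7 pound_force = 35.7 * 4.4482216 = 158.80151 N. 1 yard = 0.9144 m, so 147.7 yard = 147.7 * 0.9144 = 135.05688 m. Combine: 158.80151 N * 135.05688 m = 21447.237 J. 1 calorie = 4.184 J, so 21447.237 J = 21447.237 / 4.184 = 5126.0126 calorie ≈ 5126 calorie (4 s.f.).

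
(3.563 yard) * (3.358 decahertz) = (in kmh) 1 yard = 0.9144 m, so 3.563 yard = 3.563 * 0.9144 = 3.2580072 m. 1 decahertz = 10 Hz, so 3.358 decahertz = 3.358 * 10 = 33.58 Hz. Combine: 3.2580072 m * 33.58 Hz = 109.40388 m/s. 1 kmh = 0.27777778 m/s, so 109.40388 m/s = 109.40388 / 0.27777778 = 393.85397 kmh ≈ 393.9 kmh (4 s.f.). Final answer: 393.9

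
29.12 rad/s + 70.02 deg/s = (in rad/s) 30.34. Check: 29.12 rad/s is already in rad/s. 1 deg/s = 0.017453293 rad/s, so 70.02 deg/s = 70.02 * 0.017453293 = 1.2220795 rad/s. Sum: 29.12 + 1.2220795 = 30.34208 rad/s. Result: 30.34208 rad/s ≈ 30.34 rad/s (4 s.f.).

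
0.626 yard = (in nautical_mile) 1 yard = 0.9144 m, so 0.626 yard = 0.626 * 0.9144 = 0.5724144 m. 1 nautical_mile = 1852 m, so 0.5724144 m = 0.5724144 / 1852 = 0.00030907905 nautical_mile ≈ 0.0003091 nautical_mile (4 s.f.). Final answer: 0.0003091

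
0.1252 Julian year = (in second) 3.951e+06. Check: 1 Julian year = 31557600 s, so 0.1252 Julian year = 0.1252 * 31557600 = 3951011.5 s. 3951011.5 s = 3951011.5 second ≈ 3.951e+06 second (4 s.f.).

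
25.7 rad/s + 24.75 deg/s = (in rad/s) 25.7 rad/s is already in rad/s. 1 deg/s = 0.017453293 rad/s, so 24.75 deg/s = 24.75 * 0.017453293 = 0.43196899 rad/s. Sum: 25.7 + 0.43196899 = 26.131969 rad/s. Result: 26.131969 rad/s ≈ 26.13 rad/s (4 s.f.). Final answer: 26.13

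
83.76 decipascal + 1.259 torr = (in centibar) 0.1762. Check: 1 decipascal = 0.1 Pa, so 83.76 decipascal = 83.76 * 0.1 = 8.376 Pa. 1 torr = 133.32237 Pa, so 1.259 torr = 1.259 * 133.32237 = 167.85286 Pa. Sum: 8.376 + 167.85286 = 176.22886 Pa. 1 centibar = 1000 Pa, so 176.22886 Pa = 176.22886 / 1000 = 0.17622886 centibar ≈ 0.1762 centibar (4 s.f.).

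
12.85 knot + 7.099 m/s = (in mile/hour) 1 knot = 0.51444444 m/s, so 12.85 knot = 12.85 * 0.51444444 = 6.6106111 m/s. 7.099 m/s is already in m/s. Sum: 6.6106111 + 7.099 = 13.709611 m/s. 1 mile/hour = 0.44704 m/s, so 13.709611 m/s = 13.709611 / 0.44704 = 30.667527 mile/hour ≈ 30.67 mile/hour (4 s.f.). Final answer: 30.67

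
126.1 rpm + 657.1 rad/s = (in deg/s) 1 rpm = 0.10471976 rad/s, so 126.1 rpm = 126.1 * 0.10471976 = 13.205161 rad/s. 657.1 rad/s is already in rad/s. Sum: 13.205161 + 657.1 = 670.30516 rad/s. 1 deg/s = 0.017453293 rad/s, so 670.30516 rad/s = 670.30516 / 0.017453293 = 38405.657 deg/s ≈ 3.841e+04 deg/s (4 s.f.). Final answer: 3.841e+04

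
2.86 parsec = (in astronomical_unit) 1 parsec = 3.0856776e+16 m, so 2.86 parsec = 2.86 * 3.0856776e+16 = 8.8250379e+16 m. 1 astronomical_unit = 1.4959787e+11 m, so 8.8250379e+16 m = 8.8250379e+16 / 1.4959787e+11 = 589917.35 astronomical_unit ≈ 5.899e+05 astronomical_unit (4 s.f.). Final answer: 5.899e+05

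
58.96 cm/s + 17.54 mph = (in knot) 16.39. Check: 1 cm/s = 0.01 m/s, so 58.96 cm/s = 58.96 * 0.01 = 0.5896 m/s. 1 mph = 0.44704 m/s, so 17.54 mph = 17.54 * 0.44704 = 7.8410816 m/s. Sum: 0.5896 + 7.8410816 = 8.4306816 m/s. 1 knot = 0.51444444 m/s, so 8.4306816 m/s = 8.4306816 / 0.51444444 = 16.387934 knot ≈ 16.39 knot (4 s.f.).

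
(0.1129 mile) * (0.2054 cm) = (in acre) 9.222e-05. Check: 1 mile = 1609.344 m, so 0.1129 mile = 0.1129 * 1609.344 = 181.69494 m. 1 cm = 0.01 m, so 0.2054 cm = 0.2054 * 0.01 = 0.002054 m. Combine: 181.69494 m * 0.002054 m = 0.3732014 m^2. 1 acre = 4046.8564 m^2, so 0.3732014 m^2 = 0.3732014 / 4046.8564 = 9.2220075e-05 acre ≈ 9.222e-05 acre (4 s.f.).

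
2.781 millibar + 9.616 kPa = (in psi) 1.435. Check: 1 millibar = 100 Pa, so 2.781 millibar = 2.781 * 100 = 278.1 Pa. 1 kPa = 1000 Pa, so 9.616 kPa = 9.616 * 1000 = 9616 Pa. Sum: 278.1 + 9616 = 9894.1 Pa. 1 psi = 6894.7573 Pa, so 9894.1 Pa = 9894.1 / 6894.7573 = 1.4350179 psi ≈ 1.435 psi (4 s.f.).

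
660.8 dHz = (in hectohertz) 0.6608. Check: 1 dHz = 0.1 Hz, so 660.8 dHz = 660.8 * 0.1 = 66.08 Hz. 1 hectohertz = 100 Hz, so 66.08 Hz = 66.08 / 100 = 0.6608 hectohertz.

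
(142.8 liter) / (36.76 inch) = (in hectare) 1.529e-05. Check: 1 liter = 0.001 m^3, so 142.8 liter = 142.8 * 0.001 = 0.1428 m^3. 1 inch = 0.0254 m, so 36.76 inch = 36.76 * 0.0254 = 0.933704 m. Combine: 0.1428 m^3 / 0.933704 m = 0.15293926 m^2. 1 hectare = 10000 m^2, so 0.15293926 m^2 = 0.15293926 / 10000 = 1.5293926e-05 hectare ≈ 1.529e-05 hectare (4 s.f.).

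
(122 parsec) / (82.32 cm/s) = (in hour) 1.27e+15. Check: 1 parsec = 3.0856776e+16 m, so 122 parsec = 122 * 3.0856776e+16 = 3.7645266e+18 m. 1 cm/s = 0.01 m/s, so 82.32 cm/s = 82.32 * 0.01 = 0.8232 m/s. Combine: 3.7645266e+18 m / 0.8232 m/s = 4.5730401e+18 s. 1 hour = 3600 s, so 4.5730401e+18 s = 4.5730401e+18 / 3600 = 1.2702889e+15 hour ≈ 1.27e+15 hour (4 s.f.).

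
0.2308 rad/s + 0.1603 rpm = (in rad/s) 0.2476. Check: 0.2308 rad/s is already in rad/s. 1 rpm = 0.10471976 rad/s, so 0.1603 rpm = 0.1603 * 0.10471976 = 0.016786577 rad/s. Sum: 0.2308 + 0.016786577 = 0.24758658 rad/s. Result: 0.24758658 rad/s ≈ 0.2476 rad/s (4 s.f.).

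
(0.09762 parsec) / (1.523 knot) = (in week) 6.357e+09. Check: 1 parsec = 3.0856776e+16 m, so 0.09762 parsec = 0.09762 * 3.0856776e+16 = 3.0122385e+15 m. 1 knot = 0.51444444 m/s, so 1.523 knot = 1.523 * 0.51444444 = 0.78349889 m/s. Combine: 3.0122385e+15 m / 0.78349889 m/s = 3.8445982e+15 s. 1 week = 604800 s, so 3.8445982e+15 s = 3.8445982e+15 / 604800 = 6.3568093e+09 week ≈ 6.357e+09 week (4 s.f.).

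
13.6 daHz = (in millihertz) 1 daHz = 10 Hz, so 13.6 daHz = 13.6 * 10 = 136 Hz. 1 millihertz = 0.001 Hz, so 136 Hz = 136 / 0.001 = 136000 millihertz ≈ 1.36e+05 millihertz (4 s.f.). Final answer: 1.36e+05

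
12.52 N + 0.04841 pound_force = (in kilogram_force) 12.52 N is already in N. 1 pound_force = 4.4482216 N, so 0.04841 pound_force = 0.04841 * 4.4482216 = 0.21533841 N. Sum: 12.52 + 0.21533841 = 12.735338 N. 1 kilogram_force = 9.80665 N, so 12.735338 N = 12.735338 / 9.80665 = 1.2986431 kilogram_force ≈ 1.299 kilogram_force (4 s.f.). Final answer: 1.299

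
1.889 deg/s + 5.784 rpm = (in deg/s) 1 deg/s = 0.017453293 rad/s, so 1.889 deg/s = 1.889 * 0.017453293 = 0.03296927 rad/s. 1 rpm = 0.10471976 rad/s, so 5.784 rpm = 5.784 * 0.10471976 = 0.60569906 rad/s. Sum: 0.03296927 + 0.60569906 = 0.63866833 rad/s. 1 deg/s = 0.017453293 rad/s, so 0.63866833 rad/s = 0.63866833 / 0.017453293 = 36.593 deg/s ≈ 36.59 deg/s (4 s.f.). Final answer: 36.59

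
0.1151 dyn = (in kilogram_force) 1.174e-07. Check: 1 dyn = 1e-05 N, so 0.1151 dyn = 0.1151 * 1e-05 = 1.151e-06 N. 1 kilogram_force = 9.80665 N, so 1.151e-06 N = 1.151e-06 / 9.80665 = 1.1736934e-07 kilogram_force ≈ 1.174e-07 kilogram_force (4 s.f.).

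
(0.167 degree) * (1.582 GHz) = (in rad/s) 4.611e+06. Check: 1 degree = 0.017453293 rad, so 0.167 degree = 0.167 * 0.017453293 = 0.0029146999 rad. 1 GHz = 1e+09 Hz, so 1.582 GHz = 1.582 * 1e+09 = 1.582e+09 Hz. Combine: 0.0029146999 rad * 1.582e+09 Hz = 4611055.2 rad/s. Result: 4611055.2 rad/s ≈ 4.611e+06 rad/s (4 s.f.).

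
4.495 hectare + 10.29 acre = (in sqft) 1 hectare = 10000 m^2, so 4.495 hectare = 4.495 * 10000 = 44950 m^2. 1 acre = 4046.8564 m^2, so 10.29 acre = 10.29 * 4046.8564 = 41642.153 m^2. Sum: 44950 + 41642.153 = 86592.153 m^2. 1 sqft = 0.09290304 m^2, so 86592.153 m^2 = 86592.153 / 0.09290304 = 932070.17 sqft ≈ 9.321e+05 sqft (4 s.f.). Final answer: 9.321e+05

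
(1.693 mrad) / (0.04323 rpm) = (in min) 0.006233. Check: 1 mrad = 0.001 rad, so 1.693 mrad = 1.693 * 0.001 = 0.001693 rad. 1 rpm = 0.10471976 rad/s, so 0.04323 rpm = 0.04323 * 0.10471976 = 0.004527035 rad/s. Combine: 0.001693 rad / 0.004527035 rad/s = 0.37397546 s. 1 min = 60 s, so 0.37397546 s = 0.37397546 / 60 = 0.0062329243 min ≈ 0.006233 min (4 s.f.).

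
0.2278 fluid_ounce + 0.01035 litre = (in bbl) 1 fluid_ounce = 2.957353e-05 m^3, so 0.2278 fluid_ounce = 0.2278 * 2.957353e-05 = 6.73685e-06 m^3. 1 litre = 0.001 m^3, so 0.01035 litre = 0.01035 * 0.001 = 1.035e-05 m^3. Sum: 6.73685e-06 + 1.035e-05 = 1.708685e-05 m^3. 1 bbl = 0.15898729 m^3, so 1.708685e-05 m^3 = 1.708685e-05 / 0.15898729 = 0.00010747305 bbl ≈ 0.0001075 bbl (4 s.f.). Final answer: 0.0001075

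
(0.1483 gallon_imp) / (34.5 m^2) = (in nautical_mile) 1 gallon_imp = 0.00454609 m^3, so 0.1483 gallon_imp = 0.1483 * 0.00454609 = 0.00067418515 m^3. 34.5 m^2 is already in m^2. Combine: 0.00067418515 m^3 / 34.5 m^2 = 1.9541598e-05 m. 1 nautical_mile = 1852 m, so 1.9541598e-05 m = 1.9541598e-05 / 1852 = 1.0551619e-08 nautical_mile ≈ 1.055e-08 nautical_mile (4 s.f.). Final answer: 1.055e-08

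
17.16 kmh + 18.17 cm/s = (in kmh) 1 kmh = 0.27777778 m/s, so 17.16 kmh = 17.16 * 0.27777778 = 4.7666667 m/s. 1 cm/s = 0.01 m/s, so 18.17 cm/s = 18.17 * 0.01 = 0.1817 m/s. Sum: 4.7666667 + 0.1817 = 4.9483667 m/s. 1 kmh = 0.27777778 m/s, so 4.9483667 m/s = 4.9483667 / 0.27777778 = 17.81412 kmh ≈ 17.81 kmh (4 s.f.). Final answer: 17.81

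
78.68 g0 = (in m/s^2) 771.6. Check: 1 g0 = 9.80665 m/s^2, so 78.68 g0 = 78.68 * 9.80665 = 771.58722 m/s^2. Result: 771.58722 m/s^2 ≈ 771.6 m/s^2 (4 s.f.).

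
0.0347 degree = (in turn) 1 degree = 0.017453293 rad, so 0.0347 degree = 0.0347 * 0.017453293 = 0.00060562925 rad. 1 turn = 6.2831853 rad, so 0.00060562925 rad = 0.00060562925 / 6.2831853 = 9.6388889e-05 turn ≈ 9.639e-05 turn (4 s.f.). Final answer: 9.639e-05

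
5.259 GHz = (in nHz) 1 GHz = 1e+09 Hz, so 5.259 GHz = 5.259 * 1e+09 = 5.259e+09 Hz. 1 nHz = 1e-09 Hz, so 5.259e+09 Hz = 5.259e+09 / 1e-09 = 5.259e+18 nHz. Final answer: 5.259e+18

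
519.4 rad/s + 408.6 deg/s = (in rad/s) 526.5. Check: 519.4 rad/s is already in rad/s. 1 deg/s = 0.017453293 rad/s, so 408.6 deg/s = 408.6 * 0.017453293 = 7.1314153 rad/s. Sum: 519.4 + 7.1314153 = 526.53142 rad/s. Result: 526.53142 rad/s ≈ 526.5 rad/s (4 s.f.).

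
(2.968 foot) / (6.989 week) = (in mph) 4.787e-07. Check: 1 foot = 0.3048 m, so 2.968 foot = 2.968 * 0.3048 = 0.9046464 m. 1 week = 604800 s, so 6.989 week = 6.989 * 604800 = 4226947.2 s. Combine: 0.9046464 m / 4226947.2 s = 2.1401886e-07 m/s. 1 mph = 0.44704 m/s, so 2.1401886e-07 m/s = 2.1401886e-07 / 0.44704 = 4.7874654e-07 mph ≈ 4.787e-07 mph (4 s.f.).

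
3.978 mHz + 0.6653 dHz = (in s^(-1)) 1 mHz = 0.001 Hz, so 3.978 mHz = 3.978 * 0.001 = 0.003978 Hz. 1 dHz = 0.1 Hz, so 0.6653 dHz = 0.6653 * 0.1 = 0.06653 Hz. Sum: 0.003978 + 0.06653 = 0.070508 Hz. 0.070508 Hz = 0.070508 s^(-1) ≈ 0.07051 s^(-1) (4 s.f.). Final answer: 0.07051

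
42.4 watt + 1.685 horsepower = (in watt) 1299. Check: 42.4 watt = 42.4 W. 1 horsepower = 745.69987 W, so 1.685 horsepower = 1.685 * 745.69987 = 1256.5043 W. Sum: 42.4 + 1256.5043 = 1298.9043 W. 1298.9043 W = 1298.9043 watt ≈ 1299 watt (4 s.f.).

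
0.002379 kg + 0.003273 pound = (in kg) 0.003864. Check: 0.002379 kg is already in kg. 1 pound = 0.45359237 kg, so 0.003273 pound = 0.003273 * 0.45359237 = 0.0014846078 kg. Sum: 0.002379 + 0.0014846078 = 0.0038636078 kg. Result: 0.0038636078 kg ≈ 0.003864 kg (4 s.f.).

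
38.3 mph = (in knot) 33.28. Check: 1 mph = 0.44704 m/s, so 38.3 mph = 38.3 * 0.44704 = 17.121632 m/s. 1 knot = 0.51444444 m/s, so 17.121632 m/s = 17.121632 / 0.51444444 = 33.28179 knot ≈ 33.28 knot (4 s.f.).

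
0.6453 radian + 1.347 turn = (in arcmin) 3.131e+04. Check: 0.6453 radian = 0.6453 rad. 1 turn = 6.2831853 rad, so 1.347 turn = 1.347 * 6.2831853 = 8.4634506 rad. Sum: 0.6453 + 8.4634506 = 9.1087506 rad. 1 arcmin = 0.00029088821 rad, so 9.1087506 rad = 9.1087506 / 0.00029088821 = 31313.578 arcmin ≈ 3.131e+04 arcmin (4 s.f.).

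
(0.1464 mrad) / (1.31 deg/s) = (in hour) 1.779e-06. Check: 1 mrad = 0.001 rad, so 0.1464 mrad = 0.1464 * 0.001 = 0.0001464 rad. 1 deg/s = 0.017453293 rad/s, so 1.31 deg/s = 1.31 * 0.017453293 = 0.022863813 rad/s. Combine: 0.0001464 rad / 0.022863813 rad/s = 0.0064031314 s. 1 hour = 3600 s, so 0.0064031314 s = 0.0064031314 / 3600 = 1.7786476e-06 hour ≈ 1.779e-06 hour (4 s.f.).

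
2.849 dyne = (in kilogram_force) 2.905e-06. Check: 1 dyne = 1e-05 N, so 2.849 dyne = 2.849 * 1e-05 = 2.849e-05 N. 1 kilogram_force = 9.80665 N, so 2.849e-05 N = 2.849e-05 / 9.80665 = 2.9051715e-06 kilogram_force ≈ 2.905e-06 kilogram_force (4 s.f.).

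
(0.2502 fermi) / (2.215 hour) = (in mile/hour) 7.019e-20. Check: 1 fermi = 1e-15 m, so 0.2502 fermi = 0.2502 * 1e-15 = 2.502e-16 m. 1 hour = 3600 s, so 2.215 hour = 2.215 * 3600 = 7974 s. Combine: 2.502e-16 m / 7974 s = 3.1376975e-20 m/s. 1 mile/hour = 0.44704 m/s, so 3.1376975e-20 m/s = 3.1376975e-20 / 0.44704 = 7.0188294e-20 mile/hour ≈ 7.019e-20 mile/hour (4 s.f.).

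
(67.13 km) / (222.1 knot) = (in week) 1 km = 1000 m, so 67.13 km = 67.13 * 1000 = 67130 m. 1 knot = 0.51444444 m/s, so 222.1 knot = 222.1 * 0.51444444 = 114.25811 m/s. Combine: 67130 m / 114.25811 m/s = 587.5294 s. 1 week = 604800 s, so 587.5294 s = 587.5294 / 604800 = 0.00097144412 week ≈ 0.0009714 week (4 s.f.). Final answer: 0.0009714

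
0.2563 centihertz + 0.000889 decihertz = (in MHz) 2.652e-09. Check: 1 centihertz = 0.01 Hz, so 0.2563 centihertz = 0.2563 * 0.01 = 0.002563 Hz. 1 decihertz = 0.1 Hz, so 0.000889 decihertz = 0.000889 * 0.1 = 8.89e-05 Hz. Sum: 0.002563 + 8.89e-05 = 0.0026519 Hz. 1 MHz = 1000000 Hz, so 0.0026519 Hz = 0.0026519 / 1000000 = 2.6519e-09 MHz ≈ 2.652e-09 MHz (4 s.f.).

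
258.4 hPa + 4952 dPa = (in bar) 1 hPa = 100 Pa, so 258.4 hPa = 258.4 * 100 = 25840 Pa. 1 dPa = 0.1 Pa, so 4952 dPa = 4952 * 0.1 = 495.2 Pa. Sum: 25840 + 495.2 = 26335.2 Pa. 1 bar = 100000 Pa, so 26335.2 Pa = 26335.2 / 100000 = 0.263352 bar ≈ 0.2634 bar (4 s.f.). Final answer: 0.2634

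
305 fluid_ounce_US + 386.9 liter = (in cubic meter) 1 fluid_ounce_US = 2.957353e-05 m^3, so 305 fluid_ounce_US = 305 * 2.957353e-05 = 0.0090199265 m^3. 1 liter = 0.001 m^3, so 386.9 liter = 386.9 * 0.001 = 0.3869 m^3. Sum: 0.0090199265 + 0.3869 = 0.39591993 m^3. 0.39591993 m^3 = 0.39591993 cubic meter ≈ 0.3959 cubic meter (4 s.f.). Final answer: 0.3959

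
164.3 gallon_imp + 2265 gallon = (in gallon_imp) 1 gallon_imp = 0.00454609 m^3, so 164.3 gallon_imp = 164.3 * 0.00454609 = 0.74692259 m^3. 1 gallon = 0.0037854118 m^3, so 2265 gallon = 2265 * 0.0037854118 = 8.5739577 m^3. Sum: 0.74692259 + 8.5739577 = 9.3208803 m^3. 1 gallon_imp = 0.00454609 m^3, so 9.3208803 m^3 = 9.3208803 / 0.00454609 = 2050.307 gallon_imp ≈ 2050 gallon_imp (4 s.f.). Final answer: 2050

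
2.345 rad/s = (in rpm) 1 rpm = 0.10471976 rad/s, so 2.345 rad/s = 2.345 / 0.10471976 = 22.3931 rpm ≈ 22.39 rpm (4 s.f.). Final answer: 22.39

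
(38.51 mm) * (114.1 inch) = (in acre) 1 mm = 0.001 m, so 38.51 mm = 38.51 * 0.001 = 0.03851 m. 1 inch = 0.0254 m, so 114.1 inch = 114.1 * 0.0254 = 2.89814 m. Combine: 0.03851 m * 2.89814 m = 0.11160737 m^2. 1 acre = 4046.8564 m^2, so 0.11160737 m^2 = 0.11160737 / 4046.8564 = 2.7578782e-05 acre ≈ 2.758e-05 acre (4 s.f.). Final answer: 2.758e-05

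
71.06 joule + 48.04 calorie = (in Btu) 71.06 joule = 71.06 J. 1 calorie = 4.184 J, so 48.04 calorie = 48.04 * 4.184 = 200.99936 J. Sum: 71.06 + 200.99936 = 272.05936 J. 1 Btu = 1055.0559 J, so 272.05936 J = 272.05936 / 1055.0559 = 0.25786252 Btu ≈ 0.2579 Btu (4 s.f.). Final answer: 0.2579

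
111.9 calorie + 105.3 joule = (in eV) 1 calorie = 4.184 J, so 111.9 calorie = 111.9 * 4.184 = 468.1896 J. 105.3 joule = 105.3 J. Sum: 468.1896 + 105.3 = 573.4896 J. 1 eV = 1.6021766e-19 J, so 573.4896 J = 573.4896 / 1.6021766e-19 = 3.5794405e+21 eV ≈ 3.579e+21 eV (4 s.f.). Final answer: 3.579e+21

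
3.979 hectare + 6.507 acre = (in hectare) 1 hectare = 10000 m^2, so 3.979 hectare = 3.979 * 10000 = 39790 m^2. 1 acre = 4046.8564 m^2, so 6.507 acre = 6.507 * 4046.8564 = 26332.895 m^2. Sum: 39790 + 26332.895 = 66122.895 m^2. 1 hectare = 10000 m^2, so 66122.895 m^2 = 66122.895 / 10000 = 6.6122895 hectare ≈ 6.612 hectare (4 s.f.). Final answer: 6.612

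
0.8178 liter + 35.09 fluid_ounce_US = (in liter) 1 liter = 0.001 m^3, so 0.8178 liter = 0.8178 * 0.001 = 0.0008178 m^3. 1 fluid_ounce_US = 2.957353e-05 m^3, so 35.09 fluid_ounce_US = 35.09 * 2.957353e-05 = 0.0010377352 m^3. Sum: 0.0008178 + 0.0010377352 = 0.0018555352 m^3. 1 liter = 0.001 m^3, so 0.0018555352 m^3 = 0.0018555352 / 0.001 = 1.8555352 liter ≈ 1.856 liter (4 s.f.). Final answer: 1.856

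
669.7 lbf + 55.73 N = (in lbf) 682.2. Check: 1 lbf = 4.4482216 N, so 669.7 lbf = 669.7 * 4.4482216 = 2978.974 N. 55.73 N is already in N. Sum: 2978.974 + 55.73 = 3034.704 N. 1 lbf = 4.4482216 N, so 3034.704 N = 3034.704 / 4.4482216 = 682.2286 lbf ≈ 682.2 lbf (4 s.f.).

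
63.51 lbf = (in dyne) 1 lbf = 4.4482216 N, so 63.51 lbf = 63.51 * 4.4482216 = 282.50655 N. 1 dyne = 1e-05 N, so 282.50655 N = 282.50655 / 1e-05 = 28250655 dyne ≈ 2.825e+07 dyne (4 s.f.). Final answer: 2.825e+07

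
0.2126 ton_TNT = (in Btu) 1 ton_TNT = 4.184e+09 J, so 0.2126 ton_TNT = 0.2126 * 4.184e+09 = 8.895184e+08 J. 1 Btu = 1055.0559 J, so 8.895184e+08 J = 8.895184e+08 / 1055.0559 = 843100.77 Btu ≈ 8.431e+05 Btu (4 s.f.). Final answer: 8.431e+05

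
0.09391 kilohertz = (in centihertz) 1 kilohertz = 1000 Hz, so 0.09391 kilohertz = 0.09391 * 1000 = 93.91 Hz. 1 centihertz = 0.01 Hz, so 93.91 Hz = 93.91 / 0.01 = 9391 centihertz. Final answer: 9391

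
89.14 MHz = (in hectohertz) 8.914e+05. Check: 1 MHz = 1000000 Hz, so 89.14 MHz = 89.14 * 1000000 = 89140000 Hz. 1 hectohertz = 100 Hz, so 89140000 Hz = 89140000 / 100 = 891400 hectohertz ≈ 8.914e+05 hectohertz (4 s.f.).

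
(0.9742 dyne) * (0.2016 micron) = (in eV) 1 dyne = 1e-05 N, so 0.9742 dyne = 0.9742 * 1e-05 = 9.742e-06 N. 1 micron = 1e-06 m, so 0.2016 micron = 0.2016 * 1e-06 = 2.016e-07 m. Combine: 9.742e-06 N * 2.016e-07 m = 1.9639872e-12 J. 1 eV = 1.6021766e-19 J, so 1.9639872e-12 J = 1.9639872e-12 / 1.6021766e-19 = 12258244 eV ≈ 1.226e+07 eV (4 s.f.). Final answer: 1.226e+07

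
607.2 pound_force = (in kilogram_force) 275.4. Check: 1 pound_force = 4.4482216 N, so 607.2 pound_force = 607.2 * 4.4482216 = 2700.9602 N. 1 kilogram_force = 9.80665 N, so 2700.9602 N = 2700.9602 / 9.80665 = 275.42129 kilogram_force ≈ 275.4 kilogram_force (4 s.f.).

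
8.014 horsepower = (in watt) 1 horsepower = 745.69987 W, so 8.014 horsepower = 8.014 * 745.69987 = 5976.0388 W. 5976.0388 W = 5976.0388 watt ≈ 5976 watt (4 s.f.). Final answer: 5976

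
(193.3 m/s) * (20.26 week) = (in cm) 193.3 m/s is already in m/s. 1 week = 604800 s, so 20.26 week = 20.26 * 604800 = 12253248 s. Combine: 193.3 m/s * 12253248 s = 2.3685528e+09 m. 1 cm = 0.01 m, so 2.3685528e+09 m = 2.3685528e+09 / 0.01 = 2.3685528e+11 cm ≈ 2.369e+11 cm (4 s.f.). Final answer: 2.369e+11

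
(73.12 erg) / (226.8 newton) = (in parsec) 1.045e-24. Check: 1 erg = 1e-07 J, so 73.12 erg = 73.12 * 1e-07 = 7.312e-06 J. 226.8 newton = 226.8 N. Combine: 7.312e-06 J / 226.8 N = 3.2239859e-08 m. 1 parsec = 3.0856776e+16 m, so 3.2239859e-08 m = 3.2239859e-08 / 3.0856776e+16 = 1.0448227e-24 parsec ≈ 1.045e-24 parsec (4 s.f.).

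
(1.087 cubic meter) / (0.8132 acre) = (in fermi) 1.087 cubic meter = 1.087 m^3. 1 acre = 4046.8564 m^2, so 0.8132 acre = 0.8132 * 4046.8564 = 3290.9036 m^2. Combine: 1.087 m^3 / 3290.9036 m^2 = 0.00033030441 m. 1 fermi = 1e-15 m, so 0.00033030441 m = 0.00033030441 / 1e-15 = 3.3030441e+11 fermi ≈ 3.303e+11 fermi (4 s.f.). Final answer: 3.303e+11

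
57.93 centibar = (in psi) 8.402. Check: 1 centibar = 1000 Pa, so 57.93 centibar = 57.93 * 1000 = 57930 Pa. 1 psi = 6894.7573 Pa, so 57930 Pa = 57930 / 6894.7573 = 8.4020361 psi ≈ 8.402 psi (4 s.f.).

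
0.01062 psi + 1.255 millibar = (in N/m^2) 1 psi = 6894.7573 Pa, so 0.01062 psi = 0.01062 * 6894.7573 = 73.222322 Pa. 1 millibar = 100 Pa, so 1.255 millibar = 1.255 * 100 = 125.5 Pa. Sum: 73.222322 + 125.5 = 198.72232 Pa. 198.72232 Pa = 198.72232 N/m^2 ≈ 198.7 N/m^2 (4 s.f.). Final answer: 198.7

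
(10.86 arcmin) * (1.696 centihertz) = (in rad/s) 5.358e-05. Check: 1 arcmin = 0.00029088821 rad, so 10.86 arcmin = 10.86 * 0.00029088821 = 0.0031590459 rad. 1 centihertz = 0.01 Hz, so 1.696 centihertz = 1.696 * 0.01 = 0.01696 Hz. Combine: 0.0031590459 rad * 0.01696 Hz = 5.3577419e-05 rad/s. Result: 5.3577419e-05 rad/s ≈ 5.358e-05 rad/s (4 s.f.).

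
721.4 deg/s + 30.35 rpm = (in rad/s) 1 deg/s = 0.017453293 rad/s, so 721.4 deg/s = 721.4 * 0.017453293 = 12.590805 rad/s. 1 rpm = 0.10471976 rad/s, so 30.35 rpm = 30.35 * 0.10471976 = 3.1782446 rad/s. Sum: 12.590805 + 3.1782446 = 15.76905 rad/s. Result: 15.76905 rad/s ≈ 15.77 rad/s (4 s.f.). Final answer: 15.77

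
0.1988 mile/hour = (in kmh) 1 mile/hour = 0.44704 m/s, so 0.1988 mile/hour = 0.1988 * 0.44704 = 0.088871552 m/s. 1 kmh = 0.27777778 m/s, so 0.088871552 m/s = 0.088871552 / 0.27777778 = 0.31993759 kmh ≈ 0.3199 kmh (4 s.f.). Final answer: 0.3199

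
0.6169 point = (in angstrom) 2.176e+06. Check: 1 point = 0.00035277778 m, so 0.6169 point = 0.6169 * 0.00035277778 = 0.00021762861 m. 1 angstrom = 1e-10 m, so 0.00021762861 m = 0.00021762861 / 1e-10 = 2176286.1 angstrom ≈ 2.176e+06 angstrom (4 s.f.).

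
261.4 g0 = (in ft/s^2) 8410. Check: 1 g0 = 9.80665 m/s^2, so 261.4 g0 = 261.4 * 9.80665 = 2563.4583 m/s^2. 1 ft/s^2 = 0.3048 m/s^2, so 2563.4583 m/s^2 = 2563.4583 / 0.3048 = 8410.2963 ft/s^2 ≈ 8410 ft/s^2 (4 s.f.).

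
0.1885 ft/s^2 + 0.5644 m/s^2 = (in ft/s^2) 2.04. Check: 1 ft/s^2 = 0.3048 m/s^2, so 0.1885 ft/s^2 = 0.1885 * 0.3048 = 0.0574548 m/s^2. 0.5644 m/s^2 is already in m/s^2. Sum: 0.0574548 + 0.5644 = 0.6218548 m/s^2. 1 ft/s^2 = 0.3048 m/s^2, so 0.6218548 m/s^2 = 0.6218548 / 0.3048 = 2.040206 ft/s^2 ≈ 2.04 ft/s^2 (4 s.f.).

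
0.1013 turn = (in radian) 0.6365. Check: 1 turn = 6.2831853 rad, so 0.1013 turn = 0.1013 * 6.2831853 = 0.63648667 rad. 0.63648667 rad = 0.63648667 radian ≈ 0.6365 radian (4 s.f.).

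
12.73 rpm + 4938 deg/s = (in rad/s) 1 rpm = 0.10471976 rad/s, so 12.73 rpm = 12.73 * 0.10471976 = 1.3330825 rad/s. 1 deg/s = 0.017453293 rad/s, so 4938 deg/s = 4938 * 0.017453293 = 86.184358 rad/s. Sum: 1.3330825 + 86.184358 = 87.517441 rad/s. Result: 87.517441 rad/s ≈ 87.52 rad/s (4 s.f.). Final answer: 87.52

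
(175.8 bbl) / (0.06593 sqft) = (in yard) 1 bbl = 0.15898729 m^3, so 175.8 bbl = 175.8 * 0.15898729 = 27.949966 m^3. 1 sqft = 0.09290304 m^2, so 0.06593 sqft = 0.06593 * 0.09290304 = 0.0061250974 m^2. Combine: 27.949966 m^3 / 0.0061250974 m^2 = 4563.1872 m. 1 yard = 0.9144 m, so 4563.1872 m = 4563.1872 / 0.9144 = 4990.3623 yard ≈ 4990 yard (4 s.f.). Final answer: 4990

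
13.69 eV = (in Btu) 1 eV = 1.6021766e-19 J, so 13.69 eV = 13.69 * 1.6021766e-19 = 2.1933798e-18 J. 1 Btu = 1055.0559 J, so 2.1933798e-18 J = 2.1933798e-18 / 1055.0559 = 2.0789229e-21 Btu ≈ 2.079e-21 Btu (4 s.f.). Final answer: 2.079e-21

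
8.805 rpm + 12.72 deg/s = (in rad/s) 1 rpm = 0.10471976 rad/s, so 8.805 rpm = 8.805 * 0.10471976 = 0.92205744 rad/s. 1 deg/s = 0.017453293 rad/s, so 12.72 deg/s = 12.72 * 0.017453293 = 0.22200588 rad/s. Sum: 0.92205744 + 0.22200588 = 1.1440633 rad/s. Result: 1.1440633 rad/s ≈ 1.144 rad/s (4 s.f.). Final answer: 1.144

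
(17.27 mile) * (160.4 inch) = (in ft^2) 1 mile = 1609.344 m, so 17.27 mile = 17.27 * 1609.344 = 27793.371 m. 1 inch = 0.0254 m, so 160.4 inch = 160.4 * 0.0254 = 4.07416 m. Combine: 27793.371 m * 4.07416 m = 113234.64 m^2. 1 ft^2 = 0.09290304 m^2, so 113234.64 m^2 = 113234.64 / 0.09290304 = 1218847.5 ft^2 ≈ 1.219e+06 ft^2 (4 s.f.). Final answer: 1.219e+06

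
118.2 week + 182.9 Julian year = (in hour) 1 week = 604800 s, so 118.2 week = 118.2 * 604800 = 71487360 s. 1 Julian year = 31557600 s, so 182.9 Julian year = 182.9 * 31557600 = 5.771885e+09 s. Sum: 71487360 + 5.771885e+09 = 5.8433724e+09 s. 1 hour = 3600 s, so 5.8433724e+09 s = 5.8433724e+09 / 3600 = 1623159 hour ≈ 1.623e+06 hour (4 s.f.). Final answer: 1.623e+06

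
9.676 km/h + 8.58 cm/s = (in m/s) 2.774. Check: 1 km/h = 0.27777778 m/s, so 9.676 km/h = 9.676 * 0.27777778 = 2.6877778 m/s. 1 cm/s = 0.01 m/s, so 8.58 cm/s = 8.58 * 0.01 = 0.0858 m/s. Sum: 2.6877778 + 0.0858 = 2.7735778 m/s. Result: 2.7735778 m/s ≈ 2.774 m/s (4 s.f.).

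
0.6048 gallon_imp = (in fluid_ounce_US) 1 gallon_imp = 0.00454609 m^3, so 0.6048 gallon_imp = 0.6048 * 0.00454609 = 0.0027494752 m^3. 1 fluid_ounce_US = 2.957353e-05 m^3, so 0.0027494752 m^3 = 0.0027494752 / 2.957353e-05 = 92.970818 fluid_ounce_US ≈ 92.97 fluid_ounce_US (4 s.f.). Final answer: 92.97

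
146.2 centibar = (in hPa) 1 centibar = 1000 Pa, so 146.2 centibar = 146.2 * 1000 = 146200 Pa. 1 hPa = 100 Pa, so 146200 Pa = 146200 / 100 = 1462 hPa. Final answer: 1462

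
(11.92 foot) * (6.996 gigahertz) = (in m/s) 1 foot = 0.3048 m, so 11.92 foot = 11.92 * 0.3048 = 3.633216 m. 1 gigahertz = 1e+09 Hz, so 6.996 gigahertz = 6.996 * 1e+09 = 6.996e+09 Hz. Combine: 3.633216 m * 6.996e+09 Hz = 2.5417979e+10 m/s. Result: 2.5417979e+10 m/s ≈ 2.542e+10 m/s (4 s.f.). Final answer: 2.542e+10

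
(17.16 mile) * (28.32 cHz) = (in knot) 1.52e+04. Check: 1 mile = 1609.344 m, so 17.16 mile = 17.16 * 1609.344 = 27616.343 m. 1 cHz = 0.01 Hz, so 28.32 cHz = 28.32 * 0.01 = 0.2832 Hz. Combine: 27616.343 m * 0.2832 Hz = 7820.9483 m/s. 1 knot = 0.51444444 m/s, so 7820.9483 m/s = 7820.9483 / 0.51444444 = 15202.707 knot ≈ 1.52e+04 knot (4 s.f.).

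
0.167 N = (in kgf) 1 kgf = 9.80665 N, so 0.167 N = 0.167 / 9.80665 = 0.017029261 kgf ≈ 0.01703 kgf (4 s.f.). Final answer: 0.01703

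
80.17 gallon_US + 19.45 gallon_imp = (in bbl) 2.465. Check: 1 gallon_US = 0.0037854118 m^3, so 80.17 gallon_US = 80.17 * 0.0037854118 = 0.30347646 m^3. 1 gallon_imp = 0.00454609 m^3, so 19.45 gallon_imp = 19.45 * 0.00454609 = 0.08842145 m^3. Sum: 0.30347646 + 0.08842145 = 0.39189791 m^3. 1 bbl = 0.15898729 m^3, so 0.39189791 m^3 = 0.39189791 / 0.15898729 = 2.4649637 bbl ≈ 2.465 bbl (4 s.f.).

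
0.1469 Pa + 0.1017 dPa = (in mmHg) 0.001178. Check: 0.1469 Pa is already in Pa. 1 dPa = 0.1 Pa, so 0.1017 dPa = 0.1017 * 0.1 = 0.01017 Pa. Sum: 0.1469 + 0.01017 = 0.15707 Pa. 1 mmHg = 133.32237 Pa, so 0.15707 Pa = 0.15707 / 133.32237 = 0.0011781219 mmHg ≈ 0.001178 mmHg (4 s.f.).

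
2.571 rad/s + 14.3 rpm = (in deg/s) 233.1. Check: 2.571 rad/s is already in rad/s. 1 rpm = 0.10471976 rad/s, so 14.3 rpm = 14.3 * 0.10471976 = 1.4974925 rad/s. Sum: 2.571 + 1.4974925 = 4.0684925 rad/s. 1 deg/s = 0.017453293 rad/s, so 4.0684925 rad/s = 4.0684925 / 0.017453293 = 233.10745 deg/s ≈ 233.1 deg/s (4 s.f.).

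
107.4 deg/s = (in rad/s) 1.874. Check: 1 deg/s = 0.017453293 rad/s, so 107.4 deg/s = 107.4 * 0.017453293 = 1.8744836 rad/s. Result: 1.8744836 rad/s ≈ 1.874 rad/s (4 s.f.).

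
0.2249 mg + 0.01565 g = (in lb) 1 mg = 1e-06 kg, so 0.2249 mg = 0.2249 * 1e-06 = 2.249e-07 kg. 1 g = 0.001 kg, so 0.01565 g = 0.01565 * 0.001 = 1.565e-05 kg. Sum: 2.249e-07 + 1.565e-05 = 1.58749e-05 kg. 1 lb = 0.45359237 kg, so 1.58749e-05 kg = 1.58749e-05 / 0.45359237 = 3.4998164e-05 lb ≈ 3.5e-05 lb (4 s.f.). Final answer: 3.5e-05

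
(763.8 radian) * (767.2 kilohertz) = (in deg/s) 3.357e+10. Check: 763.8 radian = 763.8 rad. 1 kilohertz = 1000 Hz, so 767.2 kilohertz = 767.2 * 1000 = 767200 Hz. Combine: 763.8 rad * 767200 Hz = 5.8598736e+08 rad/s. 1 deg/s = 0.017453293 rad/s, so 5.8598736e+08 rad/s = 5.8598736e+08 / 0.017453293 = 3.3574603e+10 deg/s ≈ 3.357e+10 deg/s (4 s.f.).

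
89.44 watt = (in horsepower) 89.44 watt = 89.44 W. 1 horsepower = 745.69987 W, so 89.44 W = 89.44 / 745.69987 = 0.11994102 horsepower ≈ 0.1199 horsepower (4 s.f.). Final answer: 0.1199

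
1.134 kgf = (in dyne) 1 kgf = 9.80665 N, so 1.134 kgf = 1.134 * 9.80665 = 11.120741 N. 1 dyne = 1e-05 N, so 11.120741 N = 11.120741 / 1e-05 = 1112074.1 dyne ≈ 1.112e+06 dyne (4 s.f.). Final answer: 1.112e+06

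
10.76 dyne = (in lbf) 2.419e-05. Check: 1 dyne = 1e-05 N, so 10.76 dyne = 10.76 * 1e-05 = 0.0001076 N. 1 lbf = 4.4482216 N, so 0.0001076 N = 0.0001076 / 4.4482216 = 2.4189442e-05 lbf ≈ 2.419e-05 lbf (4 s.f.).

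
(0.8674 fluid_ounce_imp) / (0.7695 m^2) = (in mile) 1 fluid_ounce_imp = 2.8413063e-05 m^3, so 0.8674 fluid_ounce_imp = 0.8674 * 2.8413063e-05 = 2.464549e-05 m^3. 0.7695 m^2 is already in m^2. Combine: 2.464549e-05 m^3 / 0.7695 m^2 = 3.2027928e-05 m. 1 mile = 1609.344 m, so 3.2027928e-05 m = 3.2027928e-05 / 1609.344 = 1.9901232e-08 mile ≈ 1.99e-08 mile (4 s.f.). Final answer: 1.99e-08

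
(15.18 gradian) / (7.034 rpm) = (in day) 1 gradian = 0.015707963 rad, so 15.18 gradian = 15.18 * 0.015707963 = 0.23844688 rad. 1 rpm = 0.10471976 rad/s, so 7.034 rpm = 7.034 * 0.10471976 = 0.73659876 rad/s. Combine: 0.23844688 rad / 0.73659876 rad/s = 0.32371339 s. 1 day = 86400 s, so 0.32371339 s = 0.32371339 / 86400 = 3.7466828e-06 day ≈ 3.747e-06 day (4 s.f.). Final answer: 3.747e-06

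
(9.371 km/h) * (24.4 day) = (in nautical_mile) 2963. Check: 1 km/h = 0.27777778 m/s, so 9.371 km/h = 9.371 * 0.27777778 = 2.6030556 m/s. 1 day = 86400 s, so 24.4 day = 24.4 * 86400 = 2108160 s. Combine: 2.6030556 m/s * 2108160 s = 5487657.6 m. 1 nautical_mile = 1852 m, so 5487657.6 m = 5487657.6 / 1852 = 2963.0981 nautical_mile ≈ 2963 nautical_mile (4 s.f.).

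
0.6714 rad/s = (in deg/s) 1 deg/s = 0.017453293 rad/s, so 0.6714 rad/s = 0.6714 / 0.017453293 = 38.468386 deg/s ≈ 38.47 deg/s (4 s.f.). Final answer: 38.47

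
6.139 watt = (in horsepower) 0.008233. Check: 6.139 watt = 6.139 W. 1 horsepower = 745.69987 W, so 6.139 W = 6.139 / 745.69987 = 0.0082325346 horsepower ≈ 0.008233 horsepower (4 s.f.).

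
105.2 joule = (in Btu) 105.2 joule = 105.2 J. 1 Btu = 1055.0559 J, so 105.2 J = 105.2 / 1055.0559 = 0.099710361 Btu ≈ 0.09971 Btu (4 s.f.). Final answer: 0.09971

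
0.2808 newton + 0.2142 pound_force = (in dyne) 0.2808 newton = 0.2808 N. 1 pound_force = 4.4482216 N, so 0.2142 pound_force = 0.2142 * 4.4482216 = 0.95280907 N. Sum: 0.2808 + 0.95280907 = 1.2336091 N. 1 dyne = 1e-05 N, so 1.2336091 N = 1.2336091 / 1e-05 = 123360.91 dyne ≈ 1.234e+05 dyne (4 s.f.). Final answer: 1.234e+05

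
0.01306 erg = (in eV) 1 erg = 1e-07 J, so 0.01306 erg = 0.01306 * 1e-07 = 1.306e-09 J. 1 eV = 1.6021766e-19 J, so 1.306e-09 J = 1.306e-09 / 1.6021766e-19 = 8.1514109e+09 eV ≈ 8.151e+09 eV (4 s.f.). Final answer: 8.151e+09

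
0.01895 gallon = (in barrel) 1 gallon = 0.0037854118 m^3, so 0.01895 gallon = 0.01895 * 0.0037854118 = 7.1733553e-05 m^3. 1 barrel = 0.15898729 m^3, so 7.1733553e-05 m^3 = 7.1733553e-05 / 0.15898729 = 0.00045119048 barrel ≈ 0.0004512 barrel (4 s.f.). Final answer: 0.0004512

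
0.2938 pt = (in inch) 0.004081. Check: 1 pt = 0.00035277778 m, so 0.2938 pt = 0.2938 * 0.00035277778 = 0.00010364611 m. 1 inch = 0.0254 m, so 0.00010364611 m = 0.00010364611 / 0.0254 = 0.0040805556 inch ≈ 0.004081 inch (4 s.f.).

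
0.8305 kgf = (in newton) 1 kgf = 9.80665 N, so 0.8305 kgf = 0.8305 * 9.80665 = 8.1444228 N. 8.1444228 N = 8.1444228 newton ≈ 8.144 newton (4 s.f.). Final answer: 8.144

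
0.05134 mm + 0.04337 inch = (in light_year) 1 mm = 0.001 m, so 0.05134 mm = 0.05134 * 0.001 = 5.134e-05 m. 1 inch = 0.0254 m, so 0.04337 inch = 0.04337 * 0.0254 = 0.001101598 m. Sum: 5.134e-05 + 0.001101598 = 0.001152938 m. 1 light_year = 9.4607305e+15 m, so 0.001152938 m = 0.001152938 / 9.4607305e+15 = 1.2186564e-19 light_year ≈ 1.219e-19 light_year (4 s.f.). Final answer: 1.219e-19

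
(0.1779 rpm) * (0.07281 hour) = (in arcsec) 1.007e+06. Check: 1 rpm = 0.10471976 rad/s, so 0.1779 rpm = 0.1779 * 0.10471976 = 0.018629644 rad/s. 1 hour = 3600 s, so 0.07281 hour = 0.07281 * 3600 = 262.116 s. Combine: 0.018629644 rad/s * 262.116 s = 4.8831279 rad. 1 arcsec = 4.8481368e-06 rad, so 4.8831279 rad = 4.8831279 / 4.8481368e-06 = 1007217.4 arcsec ≈ 1.007e+06 arcsec (4 s.f.).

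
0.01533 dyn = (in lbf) 3.446e-08. Check: 1 dyn = 1e-05 N, so 0.01533 dyn = 0.01533 * 1e-05 = 1.533e-07 N. 1 lbf = 4.4482216 N, so 1.533e-07 N = 1.533e-07 / 4.4482216 = 3.4463211e-08 lbf ≈ 3.446e-08 lbf (4 s.f.).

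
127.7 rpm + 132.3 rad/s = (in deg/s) 8346. Check: 1 rpm = 0.10471976 rad/s, so 127.7 rpm = 127.7 * 0.10471976 = 13.372713 rad/s. 132.3 rad/s is already in rad/s. Sum: 13.372713 + 132.3 = 145.67271 rad/s. 1 deg/s = 0.017453293 rad/s, so 145.67271 rad/s = 145.67271 / 0.017453293 = 8346.4316 deg/s ≈ 8346 deg/s (4 s.f.).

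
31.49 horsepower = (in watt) 1 horsepower = 745.69987 W, so 31.49 horsepower = 31.49 * 745.69987 = 23482.089 W. 23482.089 W = 23482.089 watt ≈ 2.348e+04 watt (4 s.f.). Final answer: 2.348e+04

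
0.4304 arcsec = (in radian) 1 arcsec = 4.8481368e-06 rad, so 0.4304 arcsec = 0.4304 * 4.8481368e-06 = 2.0866381e-06 rad. 2.0866381e-06 rad = 2.0866381e-06 radian ≈ 2.087e-06 radian (4 s.f.). Final answer: 2.087e-06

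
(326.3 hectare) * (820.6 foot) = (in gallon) 1 hectare = 10000 m^2, so 326.3 hectare = 326.3 * 10000 = 3263000 m^2. 1 foot = 0.3048 m, so 820.6 foot = 820.6 * 0.3048 = 250.11888 m. Combine: 3263000 m^2 * 250.11888 m = 8.1613791e+08 m^3. 1 gallon = 0.0037854118 m^3, so 8.1613791e+08 m^3 = 8.1613791e+08 / 0.0037854118 = 2.1560083e+11 gallon ≈ 2.156e+11 gallon (4 s.f.). Final answer: 2.156e+11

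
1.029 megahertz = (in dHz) 1 megahertz = 1000000 Hz, so 1.029 megahertz = 1.029 * 1000000 = 1029000 Hz. 1 dHz = 0.1 Hz, so 1029000 Hz = 1029000 / 0.1 = 10290000 dHz ≈ 1.029e+07 dHz (4 s.f.). Final answer: 1.029e+07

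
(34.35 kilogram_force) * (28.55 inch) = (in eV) 1 kilogram_force = 9.80665 N, so 34.35 kilogram_force = 34.35 * 9.80665 = 336.85843 N. 1 inch = 0.0254 m, so 28.55 inch = 28.55 * 0.0254 = 0.72517 m. Combine: 336.85843 N * 0.72517 m = 244.27963 J. 1 eV = 1.6021766e-19 J, so 244.27963 J = 244.27963 / 1.6021766e-19 = 1.5246735e+21 eV ≈ 1.525e+21 eV (4 s.f.). Final answer: 1.525e+21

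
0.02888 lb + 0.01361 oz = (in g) 13.49. Check: 1 lb = 0.45359237 kg, so 0.02888 lb = 0.02888 * 0.45359237 = 0.013099748 kg. 1 oz = 0.028349523 kg, so 0.01361 oz = 0.01361 * 0.028349523 = 0.00038583701 kg. Sum: 0.013099748 + 0.00038583701 = 0.013485585 kg. 1 g = 0.001 kg, so 0.013485585 kg = 0.013485585 / 0.001 = 13.485585 g ≈ 13.49 g (4 s.f.).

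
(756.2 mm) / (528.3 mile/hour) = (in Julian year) 1.015e-10. Check: 1 mm = 0.001 m, so 756.2 mm = 756.2 * 0.001 = 0.7562 m. 1 mile/hour = 0.44704 m/s, so 528.3 mile/hour = 528.3 * 0.44704 = 236.17123 m/s. Combine: 0.7562 m / 236.17123 m/s = 0.0032019141 s. 1 Julian year = 31557600 s, so 0.0032019141 s = 0.0032019141 / 31557600 = 1.0146254e-10 Julian year ≈ 1.015e-10 Julian year (4 s.f.).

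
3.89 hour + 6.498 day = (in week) 1 hour = 3600 s, so 3.89 hour = 3.89 * 3600 = 14004 s. 1 day = 86400 s, so 6.498 day = 6.498 * 86400 = 561427.2 s. Sum: 14004 + 561427.2 = 575431.2 s. 1 week = 604800 s, so 575431.2 s = 575431.2 / 604800 = 0.95144048 week ≈ 0.9514 week (4 s.f.). Final answer: 0.9514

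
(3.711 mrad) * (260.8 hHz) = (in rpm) 1 mrad = 0.001 rad, so 3.711 mrad = 3.711 * 0.001 = 0.003711 rad. 1 hHz = 100 Hz, so 260.8 hHz = 260.8 * 100 = 26080 Hz. Combine: 0.003711 rad * 26080 Hz = 96.78288 rad/s. 1 rpm = 0.10471976 rad/s, so 96.78288 rad/s = 96.78288 / 0.10471976 = 924.20843 rpm ≈ 924.2 rpm (4 s.f.). Final answer: 924.2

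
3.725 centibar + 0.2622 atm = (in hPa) 302.9. Check: 1 centibar = 1000 Pa, so 3.725 centibar = 3.725 * 1000 = 3725 Pa. 1 atm = 101325 Pa, so 0.2622 atm = 0.2622 * 101325 = 26567.415 Pa. Sum: 3725 + 26567.415 = 30292.415 Pa. 1 hPa = 100 Pa, so 30292.415 Pa = 30292.415 / 100 = 302.92415 hPa ≈ 302.9 hPa (4 s.f.).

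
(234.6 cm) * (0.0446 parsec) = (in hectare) 1 cm = 0.01 m, so 234.6 cm = 234.6 * 0.01 = 2.346 m. 1 parsec = 3.0856776e+16 m, so 0.0446 parsec = 0.0446 * 3.0856776e+16 = 1.3762122e+15 m. Combine: 2.346 m * 1.3762122e+15 m = 3.2285938e+15 m^2. 1 hectare = 10000 m^2, so 3.2285938e+15 m^2 = 3.2285938e+15 / 10000 = 3.2285938e+11 hectare ≈ 3.229e+11 hectare (4 s.f.). Final answer: 3.229e+11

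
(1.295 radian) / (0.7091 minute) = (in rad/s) 0.03044. Check: 1.295 radian = 1.295 rad. 1 minute = 60 s, so 0.7091 minute = 0.7091 * 60 = 42.546 s. Combine: 1.295 rad / 42.546 s = 0.030437644 rad/s. Result: 0.030437644 rad/s ≈ 0.03044 rad/s (4 s.f.).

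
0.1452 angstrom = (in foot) 1 angstrom = 1e-10 m, so 0.1452 angstrom = 0.1452 * 1e-10 = 1.452e-11 m. 1 foot = 0.3048 m, so 1.452e-11 m = 1.452e-11 / 0.3048 = 4.7637795e-11 foot ≈ 4.764e-11 foot (4 s.f.). Final answer: 4.764e-11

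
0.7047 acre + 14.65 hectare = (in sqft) 1.608e+06. Check: 1 acre = 4046.8564 m^2, so 0.7047 acre = 0.7047 * 4046.8564 = 2851.8197 m^2. 1 hectare = 10000 m^2, so 14.65 hectare = 14.65 * 10000 = 146500 m^2. Sum: 2851.8197 + 146500 = 149351.82 m^2. 1 sqft = 0.09290304 m^2, so 149351.82 m^2 = 149351.82 / 0.09290304 = 1607609.6 sqft ≈ 1.608e+06 sqft (4 s.f.).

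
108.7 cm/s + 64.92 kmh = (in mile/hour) 42.77. Check: 1 cm/s = 0.01 m/s, so 108.7 cm/s = 108.7 * 0.01 = 1.087 m/s. 1 kmh = 0.27777778 m/s, so 64.92 kmh = 64.92 * 0.27777778 = 18.033333 m/s. Sum: 1.087 + 18.033333 = 19.120333 m/s. 1 mile/hour = 0.44704 m/s, so 19.120333 m/s = 19.120333 / 0.44704 = 42.770968 mile/hour ≈ 42.77 mile/hour (4 s.f.).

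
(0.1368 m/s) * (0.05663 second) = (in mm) 7.747. Check: 0.1368 m/s is already in m/s. 0.05663 second = 0.05663 s. Combine: 0.1368 m/s * 0.05663 s = 0.007746984 m. 1 mm = 0.001 m, so 0.007746984 m = 0.007746984 / 0.001 = 7.746984 mm ≈ 7.747 mm (4 s.f.).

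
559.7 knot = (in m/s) 287.9. Check: 1 knot = 0.51444444 m/s, so 559.7 knot = 559.7 * 0.51444444 = 287.93456 m/s. Result: 287.93456 m/s ≈ 287.9 m/s (4 s.f.).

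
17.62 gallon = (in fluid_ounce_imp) 2347. Check: 1 gallon = 0.0037854118 m^3, so 17.62 gallon = 17.62 * 0.0037854118 = 0.066698956 m^3. 1 fluid_ounce_imp = 2.8413063e-05 m^3, so 0.066698956 m^3 = 0.066698956 / 2.8413063e-05 = 2347.4751 fluid_ounce_imp ≈ 2347 fluid_ounce_imp (4 s.f.).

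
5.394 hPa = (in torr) 1 hPa = 100 Pa, so 5.394 hPa = 5.394 * 100 = 539.4 Pa. 1 torr = 133.32237 Pa, so 539.4 Pa = 539.4 / 133.32237 = 4.0458327 torr ≈ 4.046 torr (4 s.f.). Final answer: 4.046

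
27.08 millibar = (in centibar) 2.708. Check: 1 millibar = 100 Pa, so 27.08 millibar = 27.08 * 100 = 2708 Pa. 1 centibar = 1000 Pa, so 2708 Pa = 2708 / 1000 = 2.708 centibar.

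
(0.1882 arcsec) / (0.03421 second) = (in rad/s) 1 arcsec = 4.8481368e-06 rad, so 0.1882 arcsec = 0.1882 * 4.8481368e-06 = 9.1241935e-07 rad. 0.03421 second = 0.03421 s. Combine: 9.1241935e-07 rad / 0.03421 s = 2.667113e-05 rad/s. Result: 2.667113e-05 rad/s ≈ 2.667e-05 rad/s (4 s.f.). Final answer: 2.667e-05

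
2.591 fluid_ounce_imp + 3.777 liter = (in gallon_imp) 1 fluid_ounce_imp = 2.8413063e-05 m^3, so 2.591 fluid_ounce_imp = 2.591 * 2.8413063e-05 = 7.3618245e-05 m^3. 1 liter = 0.001 m^3, so 3.777 liter = 3.777 * 0.001 = 0.003777 m^3. Sum: 7.3618245e-05 + 0.003777 = 0.0038506182 m^3. 1 gallon_imp = 0.00454609 m^3, so 0.0038506182 m^3 = 0.0038506182 / 0.00454609 = 0.8470176 gallon_imp ≈ 0.847 gallon_imp (4 s.f.). Final answer: 0.847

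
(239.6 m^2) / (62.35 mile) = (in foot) 239.6 m^2 is already in m^2. 1 mile = 1609.344 m, so 62.35 mile = 62.35 * 1609.344 = 100342.6 m. Combine: 239.6 m^2 / 100342.6 m = 0.0023878194 m. 1 foot = 0.3048 m, so 0.0023878194 m = 0.0023878194 / 0.3048 = 0.007834053 foot ≈ 0.007834 foot (4 s.f.). Final answer: 0.007834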